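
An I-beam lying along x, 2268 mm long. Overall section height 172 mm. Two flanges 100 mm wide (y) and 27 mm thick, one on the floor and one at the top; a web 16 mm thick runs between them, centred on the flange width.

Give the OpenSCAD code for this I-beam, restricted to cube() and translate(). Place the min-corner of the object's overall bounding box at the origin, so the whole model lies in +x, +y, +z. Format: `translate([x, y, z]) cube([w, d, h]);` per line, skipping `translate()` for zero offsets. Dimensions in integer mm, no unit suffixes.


cube([2268, 100, 27]);
translate([0, 42, 27]) cube([2268, 16, 118]);
translate([0, 0, 145]) cube([2268, 100, 27]);


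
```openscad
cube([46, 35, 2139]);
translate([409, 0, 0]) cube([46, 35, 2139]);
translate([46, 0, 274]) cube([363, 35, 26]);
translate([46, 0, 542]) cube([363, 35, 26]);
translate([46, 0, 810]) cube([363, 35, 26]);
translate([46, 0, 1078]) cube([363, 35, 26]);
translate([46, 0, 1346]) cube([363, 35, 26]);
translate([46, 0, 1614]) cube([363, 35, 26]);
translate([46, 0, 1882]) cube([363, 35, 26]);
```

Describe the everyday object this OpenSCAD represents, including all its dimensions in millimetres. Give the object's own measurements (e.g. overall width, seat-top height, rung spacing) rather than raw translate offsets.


A straight ladder. Two 46×35 mm vertical rails, 2139 mm tall, stand 455 mm apart (outside-to-outside) with their front faces coplanar on the −y side. 7 rungs, each 35 mm deep and 26 mm tall, span between the inner faces of the rails, front faces flush with the rails. The lowest rung's underside is at z = 274 mm and rungs are spaced 268 mm apart (underside to underside).


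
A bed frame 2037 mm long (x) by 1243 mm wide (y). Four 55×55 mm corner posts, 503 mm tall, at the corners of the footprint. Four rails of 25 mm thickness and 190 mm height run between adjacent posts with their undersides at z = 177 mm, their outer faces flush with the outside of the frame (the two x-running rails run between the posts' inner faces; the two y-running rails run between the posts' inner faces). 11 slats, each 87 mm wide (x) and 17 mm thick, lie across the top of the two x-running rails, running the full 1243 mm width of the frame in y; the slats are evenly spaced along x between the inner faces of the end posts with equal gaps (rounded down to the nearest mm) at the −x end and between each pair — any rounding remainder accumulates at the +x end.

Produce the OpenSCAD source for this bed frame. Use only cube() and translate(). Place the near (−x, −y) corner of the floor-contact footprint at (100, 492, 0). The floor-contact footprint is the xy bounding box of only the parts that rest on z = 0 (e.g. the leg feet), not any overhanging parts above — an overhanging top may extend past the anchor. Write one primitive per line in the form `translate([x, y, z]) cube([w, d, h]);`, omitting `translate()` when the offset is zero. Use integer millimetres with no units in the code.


translate([100, 492, 0]) cube([55, 55, 503]);
translate([100, 1680, 0]) cube([55, 55, 503]);
translate([2082, 492, 0]) cube([55, 55, 503]);
translate([2082, 1680, 0]) cube([55, 55, 503]);
translate([155, 492, 177]) cube([1927, 25, 190]);
translate([155, 1710, 177]) cube([1927, 25, 190]);
translate([100, 547, 177]) cube([25, 1133, 190]);
translate([2112, 547, 177]) cube([25, 1133, 190]);
translate([235, 492, 367]) cube([87, 1243, 17]);
translate([402, 492, 367]) cube([87, 1243, 17]);
translate([569, 492, 367]) cube([87, 1243, 17]);
translate([736, 492, 367]) cube([87, 1243, 17]);
translate([903, 492, 367]) cube([87, 1243, 17]);
translate([1070, 492, 367]) cube([87, 1243, 17]);
translate([1237, 492, 367]) cube([87, 1243, 17]);
translate([1404, 492, 367]) cube([87, 1243, 17]);
translate([1571, 492, 367]) cube([87, 1243, 17]);
translate([1738, 492, 367]) cube([87, 1243, 17]);
translate([1905, 492, 367]) cube([87, 1243, 17]);


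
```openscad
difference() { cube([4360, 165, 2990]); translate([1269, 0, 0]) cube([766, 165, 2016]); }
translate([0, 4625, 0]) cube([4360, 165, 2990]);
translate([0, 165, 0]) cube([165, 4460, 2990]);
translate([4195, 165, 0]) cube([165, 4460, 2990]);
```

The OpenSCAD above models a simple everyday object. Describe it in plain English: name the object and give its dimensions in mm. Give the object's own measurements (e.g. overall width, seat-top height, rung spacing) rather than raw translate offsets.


A single room: four walls, each 2990 mm tall and 165 mm thick, enclosing an outside footprint 4360×4790 mm (x × y), no floor or roof. The front and back walls (−y and +y sides) run the full x-width; the side walls fit between their inner faces. A door opening 766 mm wide and 2016 mm tall is cut through the front wall from the floor up, its −x edge 1269 mm from the wall's −x end.


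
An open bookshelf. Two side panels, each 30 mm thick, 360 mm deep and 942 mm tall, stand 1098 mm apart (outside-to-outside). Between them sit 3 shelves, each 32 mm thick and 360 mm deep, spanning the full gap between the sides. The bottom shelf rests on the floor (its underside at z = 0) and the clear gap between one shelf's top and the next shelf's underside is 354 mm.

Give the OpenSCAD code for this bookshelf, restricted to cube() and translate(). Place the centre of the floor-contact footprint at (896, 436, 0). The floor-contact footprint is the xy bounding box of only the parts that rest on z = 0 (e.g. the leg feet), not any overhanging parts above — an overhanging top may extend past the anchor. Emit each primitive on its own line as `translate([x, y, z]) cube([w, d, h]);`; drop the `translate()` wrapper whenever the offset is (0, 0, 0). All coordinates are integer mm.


translate([347, 256, 0]) cube([30, 360, 942]);
translate([1415, 256, 0]) cube([30, 360, 942]);
translate([377, 256, 0]) cube([1038, 360, 32]);
translate([377, 256, 386]) cube([1038, 360, 32]);
translate([377, 256, 772]) cube([1038, 360, 32]);


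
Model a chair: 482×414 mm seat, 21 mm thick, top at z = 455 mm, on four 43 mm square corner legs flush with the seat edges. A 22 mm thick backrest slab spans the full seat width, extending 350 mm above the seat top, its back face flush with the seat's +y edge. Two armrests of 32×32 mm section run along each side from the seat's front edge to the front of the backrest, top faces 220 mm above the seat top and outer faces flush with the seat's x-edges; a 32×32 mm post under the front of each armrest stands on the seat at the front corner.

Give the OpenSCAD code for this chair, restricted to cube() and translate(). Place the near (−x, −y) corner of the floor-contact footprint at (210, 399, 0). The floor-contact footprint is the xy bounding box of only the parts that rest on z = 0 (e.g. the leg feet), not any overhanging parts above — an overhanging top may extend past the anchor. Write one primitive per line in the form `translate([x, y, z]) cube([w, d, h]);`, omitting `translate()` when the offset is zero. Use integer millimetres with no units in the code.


translate([210, 399, 434]) cube([482, 414, 21]);
translate([210, 399, 0]) cube([43, 43, 434]);
translate([649, 399, 0]) cube([43, 43, 434]);
translate([210, 770, 0]) cube([43, 43, 434]);
translate([649, 770, 0]) cube([43, 43, 434]);
translate([210, 791, 455]) cube([482, 22, 350]);
translate([210, 399, 643]) cube([32, 392, 32]);
translate([660, 399, 643]) cube([32, 392, 32]);
translate([210, 399, 455]) cube([32, 32, 188]);
translate([660, 399, 455]) cube([32, 32, 188]);


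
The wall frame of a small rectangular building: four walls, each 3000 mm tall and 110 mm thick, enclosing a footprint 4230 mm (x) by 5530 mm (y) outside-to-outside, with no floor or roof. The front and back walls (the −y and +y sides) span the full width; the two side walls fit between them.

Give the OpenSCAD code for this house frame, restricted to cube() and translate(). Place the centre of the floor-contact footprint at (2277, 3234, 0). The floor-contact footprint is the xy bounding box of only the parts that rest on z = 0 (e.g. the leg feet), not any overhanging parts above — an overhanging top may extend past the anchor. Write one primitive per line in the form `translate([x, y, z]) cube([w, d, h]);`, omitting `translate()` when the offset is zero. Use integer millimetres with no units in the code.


translate([162, 469, 0]) cube([4230, 110, 3000]);
translate([162, 5889, 0]) cube([4230, 110, 3000]);
translate([162, 579, 0]) cube([110, 5310, 3000]);
translate([4282, 579, 0]) cube([110, 5310, 3000]);


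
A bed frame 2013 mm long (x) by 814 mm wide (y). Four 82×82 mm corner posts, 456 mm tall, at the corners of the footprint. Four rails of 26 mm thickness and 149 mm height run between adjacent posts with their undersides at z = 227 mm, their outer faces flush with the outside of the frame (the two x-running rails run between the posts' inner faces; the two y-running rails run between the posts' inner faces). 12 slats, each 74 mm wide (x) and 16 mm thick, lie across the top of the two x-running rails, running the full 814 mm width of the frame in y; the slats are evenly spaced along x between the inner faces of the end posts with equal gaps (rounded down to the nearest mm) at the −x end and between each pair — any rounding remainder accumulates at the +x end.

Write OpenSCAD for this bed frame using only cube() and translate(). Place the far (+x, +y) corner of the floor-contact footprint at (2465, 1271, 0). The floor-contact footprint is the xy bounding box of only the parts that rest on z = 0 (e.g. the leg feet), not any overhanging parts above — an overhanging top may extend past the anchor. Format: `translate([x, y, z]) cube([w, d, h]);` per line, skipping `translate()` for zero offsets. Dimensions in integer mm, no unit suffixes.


translate([452, 457, 0]) cube([82, 82, 456]);
translate([452, 1189, 0]) cube([82, 82, 456]);
translate([2383, 457, 0]) cube([82, 82, 456]);
translate([2383, 1189, 0]) cube([82, 82, 456]);
translate([534, 457, 227]) cube([1849, 26, 149]);
translate([534, 1245, 227]) cube([1849, 26, 149]);
translate([452, 539, 227]) cube([26, 650, 149]);
translate([2439, 539, 227]) cube([26, 650, 149]);
translate([607, 457, 376]) cube([74, 814, 16]);
translate([754, 457, 376]) cube([74, 814, 16]);
translate([901, 457, 376]) cube([74, 814, 16]);
translate([1048, 457, 376]) cube([74, 814, 16]);
translate([1195, 457, 376]) cube([74, 814, 16]);
translate([1342, 457, 376]) cube([74, 814, 16]);
translate([1489, 457, 376]) cube([74, 814, 16]);
translate([1636, 457, 376]) cube([74, 814, 16]);
translate([1783, 457, 376]) cube([74, 814, 16]);
translate([1930, 457, 376]) cube([74, 814, 16]);
translate([2077, 457, 376]) cube([74, 814, 16]);
translate([2224, 457, 376]) cube([74, 814, 16]);


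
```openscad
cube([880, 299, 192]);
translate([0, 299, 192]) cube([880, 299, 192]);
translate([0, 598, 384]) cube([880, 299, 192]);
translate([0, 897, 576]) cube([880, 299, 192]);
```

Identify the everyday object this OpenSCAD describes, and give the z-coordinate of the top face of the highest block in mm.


A staircase. The total rise is 768 mm.

4 identical blocks, each offset up and back from the previous — a staircase. Each step is 192 mm tall and there are 4 of them, so the total rise is 4 × 192 = 768 mm.


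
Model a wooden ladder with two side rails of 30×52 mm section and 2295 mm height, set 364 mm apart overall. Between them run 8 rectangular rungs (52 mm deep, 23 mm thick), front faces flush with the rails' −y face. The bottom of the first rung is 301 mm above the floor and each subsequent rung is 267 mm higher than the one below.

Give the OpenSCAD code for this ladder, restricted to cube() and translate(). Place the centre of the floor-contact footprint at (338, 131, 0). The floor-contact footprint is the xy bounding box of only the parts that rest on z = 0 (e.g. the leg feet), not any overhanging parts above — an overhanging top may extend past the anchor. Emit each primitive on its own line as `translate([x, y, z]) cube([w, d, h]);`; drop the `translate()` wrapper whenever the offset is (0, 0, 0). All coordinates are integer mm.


translate([156, 105, 0]) cube([30, 52, 2295]);
translate([490, 105, 0]) cube([30, 52, 2295]);
translate([186, 105, 301]) cube([304, 52, 23]);
translate([186, 105, 568]) cube([304, 52, 23]);
translate([186, 105, 835]) cube([304, 52, 23]);
translate([186, 105, 1102]) cube([304, 52, 23]);
translate([186, 105, 1369]) cube([304, 52, 23]);
translate([186, 105, 1636]) cube([304, 52, 23]);
translate([186, 105, 1903]) cube([304, 52, 23]);
translate([186, 105, 2170]) cube([304, 52, 23]);


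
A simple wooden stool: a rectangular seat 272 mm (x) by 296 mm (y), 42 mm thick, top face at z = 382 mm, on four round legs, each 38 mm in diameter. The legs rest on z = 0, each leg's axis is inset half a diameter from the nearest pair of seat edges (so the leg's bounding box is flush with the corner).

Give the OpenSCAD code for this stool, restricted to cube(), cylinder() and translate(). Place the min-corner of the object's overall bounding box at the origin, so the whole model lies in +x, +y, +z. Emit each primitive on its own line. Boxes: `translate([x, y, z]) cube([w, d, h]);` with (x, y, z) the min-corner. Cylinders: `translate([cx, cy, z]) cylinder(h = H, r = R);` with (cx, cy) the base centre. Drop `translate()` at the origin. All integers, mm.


translate([0, 0, 340]) cube([272, 296, 42]);
translate([19, 19, 0]) cylinder(h = 340, r = 19);
translate([253, 19, 0]) cylinder(h = 340, r = 19);
translate([19, 277, 0]) cylinder(h = 340, r = 19);
translate([253, 277, 0]) cylinder(h = 340, r = 19);


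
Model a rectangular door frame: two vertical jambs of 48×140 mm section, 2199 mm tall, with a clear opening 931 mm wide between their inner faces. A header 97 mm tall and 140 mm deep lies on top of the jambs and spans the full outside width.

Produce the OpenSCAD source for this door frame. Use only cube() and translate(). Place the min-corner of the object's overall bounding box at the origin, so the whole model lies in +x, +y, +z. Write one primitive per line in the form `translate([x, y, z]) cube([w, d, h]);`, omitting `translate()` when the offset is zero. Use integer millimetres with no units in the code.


cube([48, 140, 2199]);
translate([979, 0, 0]) cube([48, 140, 2199]);
translate([0, 0, 2199]) cube([1027, 140, 97]);


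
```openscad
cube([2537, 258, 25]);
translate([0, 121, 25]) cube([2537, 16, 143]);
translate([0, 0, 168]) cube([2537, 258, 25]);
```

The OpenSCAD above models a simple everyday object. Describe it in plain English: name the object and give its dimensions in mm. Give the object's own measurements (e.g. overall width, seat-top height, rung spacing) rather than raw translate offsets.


An I-beam lying along x, 2537 mm long. Overall section height 193 mm. Two flanges 258 mm wide (y) and 25 mm thick, one on the floor and one at the top; a web 16 mm thick runs between them, centred on the flange width.


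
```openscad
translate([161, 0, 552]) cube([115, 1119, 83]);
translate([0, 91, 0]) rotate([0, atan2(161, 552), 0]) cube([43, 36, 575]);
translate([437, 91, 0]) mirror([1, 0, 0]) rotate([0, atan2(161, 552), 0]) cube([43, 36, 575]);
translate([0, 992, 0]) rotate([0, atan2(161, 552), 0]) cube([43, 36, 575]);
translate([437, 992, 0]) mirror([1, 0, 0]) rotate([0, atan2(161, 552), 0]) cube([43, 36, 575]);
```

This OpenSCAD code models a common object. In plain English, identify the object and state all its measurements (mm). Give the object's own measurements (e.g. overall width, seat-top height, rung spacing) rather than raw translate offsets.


A sawhorse. A 115×1119×83 mm beam (x, y, z) sits on two A-frame leg pairs. Each pair is two raked legs of 43×36 mm section (36 mm along y) splaying symmetrically in x. Each leg rises 552 mm vertically over 161 mm of horizontal reach and is 575 mm long along its own axis. Every leg's outer bottom edge rests on the floor and its outer top edge meets a bottom edge of the beam — the left legs (tilting toward +x) meet the beam's −x bottom edge, the right legs (their mirror images, tilting toward −x) meet its +x bottom edge — so the leg tops tuck under the beam, the beam's underside is 552 mm above the floor, and the feet are 437 mm apart outside-to-outside with the beam centred between them. The two leg pairs are set in 91 mm from either end of the beam.


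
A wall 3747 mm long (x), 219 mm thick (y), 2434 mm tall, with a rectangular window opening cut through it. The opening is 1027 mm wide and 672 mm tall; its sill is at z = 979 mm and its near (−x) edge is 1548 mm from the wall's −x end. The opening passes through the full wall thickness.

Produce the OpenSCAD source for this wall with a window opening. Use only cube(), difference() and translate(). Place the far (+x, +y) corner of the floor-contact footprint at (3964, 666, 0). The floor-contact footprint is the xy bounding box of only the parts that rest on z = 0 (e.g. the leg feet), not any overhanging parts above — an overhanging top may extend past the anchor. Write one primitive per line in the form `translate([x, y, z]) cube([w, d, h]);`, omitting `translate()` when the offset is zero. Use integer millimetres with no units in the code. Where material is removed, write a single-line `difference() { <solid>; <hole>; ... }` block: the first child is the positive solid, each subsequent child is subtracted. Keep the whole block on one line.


difference() { translate([217, 447, 0]) cube([3747, 219, 2434]); translate([1765, 447, 979]) cube([1027, 219, 672]); }


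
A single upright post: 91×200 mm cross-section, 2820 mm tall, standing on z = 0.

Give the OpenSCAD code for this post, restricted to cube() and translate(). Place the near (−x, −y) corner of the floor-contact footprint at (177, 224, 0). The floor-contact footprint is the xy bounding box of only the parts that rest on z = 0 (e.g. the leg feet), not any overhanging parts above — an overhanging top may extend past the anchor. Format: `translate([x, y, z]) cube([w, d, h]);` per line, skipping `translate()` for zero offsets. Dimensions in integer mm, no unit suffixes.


translate([177, 224, 0]) cube([91, 200, 2820]);


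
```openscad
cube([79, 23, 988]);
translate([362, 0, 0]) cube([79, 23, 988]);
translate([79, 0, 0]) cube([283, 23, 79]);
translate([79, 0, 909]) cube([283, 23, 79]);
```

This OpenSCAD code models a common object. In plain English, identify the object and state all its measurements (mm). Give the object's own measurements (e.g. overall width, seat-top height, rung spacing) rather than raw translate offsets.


A rectangular picture frame lying in the x–z plane (depth along y). The opening is 283 mm wide (x) by 830 mm tall (z), surrounded by a border 79 mm wide on all four sides. The frame is 23 mm deep and is made of two full-height vertical stiles with two horizontal rails fitted between them.


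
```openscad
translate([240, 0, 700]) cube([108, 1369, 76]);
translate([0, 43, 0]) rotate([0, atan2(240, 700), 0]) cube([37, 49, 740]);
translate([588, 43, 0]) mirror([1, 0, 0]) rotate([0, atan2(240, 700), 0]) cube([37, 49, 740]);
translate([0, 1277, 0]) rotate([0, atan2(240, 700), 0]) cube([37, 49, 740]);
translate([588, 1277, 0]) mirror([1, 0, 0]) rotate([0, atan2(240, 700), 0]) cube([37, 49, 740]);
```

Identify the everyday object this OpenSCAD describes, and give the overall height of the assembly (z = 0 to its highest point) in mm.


A sawhorse. The overall height is 776 mm.

A beam across two mirrored pairs of raked legs — a sawhorse. The beam's underside is at z = 700 (matching the legs' vertical rise in atan2(240, 700)) and the beam is 76 mm tall, so its top is at 700 + 76 = 776 mm. The raked legs top out at the beam's underside, so that is the highest point.


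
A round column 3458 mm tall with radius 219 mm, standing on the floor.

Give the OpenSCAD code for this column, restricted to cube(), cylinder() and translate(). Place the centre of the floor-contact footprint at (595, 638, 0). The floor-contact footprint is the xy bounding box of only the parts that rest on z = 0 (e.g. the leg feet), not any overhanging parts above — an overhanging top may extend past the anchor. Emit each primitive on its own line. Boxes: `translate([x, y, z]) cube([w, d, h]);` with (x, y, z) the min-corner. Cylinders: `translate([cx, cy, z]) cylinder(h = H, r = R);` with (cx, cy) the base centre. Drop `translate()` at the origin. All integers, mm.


translate([595, 638, 0]) cylinder(h = 3458, r = 219);


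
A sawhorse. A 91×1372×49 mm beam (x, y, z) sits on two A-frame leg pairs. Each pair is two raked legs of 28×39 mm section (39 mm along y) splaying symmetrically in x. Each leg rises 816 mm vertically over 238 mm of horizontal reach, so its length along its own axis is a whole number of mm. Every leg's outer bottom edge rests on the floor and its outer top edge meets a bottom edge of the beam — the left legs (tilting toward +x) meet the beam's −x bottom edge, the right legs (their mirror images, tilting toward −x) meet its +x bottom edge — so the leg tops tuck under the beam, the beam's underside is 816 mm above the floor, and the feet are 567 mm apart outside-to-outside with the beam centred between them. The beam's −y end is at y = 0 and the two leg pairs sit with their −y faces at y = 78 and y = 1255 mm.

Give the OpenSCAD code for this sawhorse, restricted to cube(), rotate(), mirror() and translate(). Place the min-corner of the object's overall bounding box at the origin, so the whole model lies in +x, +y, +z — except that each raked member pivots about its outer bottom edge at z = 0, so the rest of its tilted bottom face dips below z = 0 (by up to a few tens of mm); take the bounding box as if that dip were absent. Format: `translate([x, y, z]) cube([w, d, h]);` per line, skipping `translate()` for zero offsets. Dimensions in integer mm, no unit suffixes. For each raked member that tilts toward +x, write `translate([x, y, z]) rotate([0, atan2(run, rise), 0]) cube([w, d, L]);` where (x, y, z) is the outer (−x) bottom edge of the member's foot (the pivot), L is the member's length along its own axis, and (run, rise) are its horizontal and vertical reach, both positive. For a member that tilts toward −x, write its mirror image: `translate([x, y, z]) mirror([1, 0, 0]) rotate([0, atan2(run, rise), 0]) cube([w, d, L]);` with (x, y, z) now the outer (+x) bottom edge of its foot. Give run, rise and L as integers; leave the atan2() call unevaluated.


translate([238, 0, 816]) cube([91, 1372, 49]);
translate([0, 78, 0]) rotate([0, atan2(238, 816), 0]) cube([28, 39, 850]);
translate([567, 78, 0]) mirror([1, 0, 0]) rotate([0, atan2(238, 816), 0]) cube([28, 39, 850]);
translate([0, 1255, 0]) rotate([0, atan2(238, 816), 0]) cube([28, 39, 850]);
translate([567, 1255, 0]) mirror([1, 0, 0]) rotate([0, atan2(238, 816), 0]) cube([28, 39, 850]);


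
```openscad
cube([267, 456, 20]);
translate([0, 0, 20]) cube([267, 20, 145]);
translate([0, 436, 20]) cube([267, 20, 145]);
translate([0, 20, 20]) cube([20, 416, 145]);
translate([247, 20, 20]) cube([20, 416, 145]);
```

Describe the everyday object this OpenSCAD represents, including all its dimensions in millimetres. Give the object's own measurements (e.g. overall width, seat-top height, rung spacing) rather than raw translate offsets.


An open-topped rectangular box: outside dimensions 267×456×165 mm, with a uniform wall and base thickness of 20 mm. The base is a full 267×456 slab on the floor; four walls sit on top of the base. The front and back walls (the −y and +y sides) span the full width; the two side walls fit between them.


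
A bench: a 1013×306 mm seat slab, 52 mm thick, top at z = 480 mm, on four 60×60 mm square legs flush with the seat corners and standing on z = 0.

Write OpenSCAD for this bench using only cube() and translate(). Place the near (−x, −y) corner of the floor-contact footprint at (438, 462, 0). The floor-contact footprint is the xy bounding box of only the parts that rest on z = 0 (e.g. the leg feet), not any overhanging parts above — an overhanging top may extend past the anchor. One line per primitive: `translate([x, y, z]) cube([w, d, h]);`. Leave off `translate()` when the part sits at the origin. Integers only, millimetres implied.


translate([438, 462, 428]) cube([1013, 306, 52]);
translate([438, 462, 0]) cube([60, 60, 428]);
translate([438, 708, 0]) cube([60, 60, 428]);
translate([1391, 462, 0]) cube([60, 60, 428]);
translate([1391, 708, 0]) cube([60, 60, 428]);


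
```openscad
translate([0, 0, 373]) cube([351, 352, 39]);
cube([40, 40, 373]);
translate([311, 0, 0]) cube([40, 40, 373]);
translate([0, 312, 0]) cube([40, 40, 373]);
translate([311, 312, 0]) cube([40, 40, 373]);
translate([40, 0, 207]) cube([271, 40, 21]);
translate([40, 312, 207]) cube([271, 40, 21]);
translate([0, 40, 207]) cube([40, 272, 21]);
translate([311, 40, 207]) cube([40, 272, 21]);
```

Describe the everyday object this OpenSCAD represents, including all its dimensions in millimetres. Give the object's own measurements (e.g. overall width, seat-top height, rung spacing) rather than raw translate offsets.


A four-legged stool. The seat is a 351×352×39 mm slab whose top surface is at z = 412 mm; four square legs, each 40×40 mm in cross-section, run from the floor (z = 0) to the underside of the seat, each flush with a corner of the seat. Four stretchers, 40 mm wide and 21 mm tall, connect adjacent legs with their undersides at z = 207 mm, each running between the inner faces of the legs it joins and aligned with the legs' outer faces on the other axis.


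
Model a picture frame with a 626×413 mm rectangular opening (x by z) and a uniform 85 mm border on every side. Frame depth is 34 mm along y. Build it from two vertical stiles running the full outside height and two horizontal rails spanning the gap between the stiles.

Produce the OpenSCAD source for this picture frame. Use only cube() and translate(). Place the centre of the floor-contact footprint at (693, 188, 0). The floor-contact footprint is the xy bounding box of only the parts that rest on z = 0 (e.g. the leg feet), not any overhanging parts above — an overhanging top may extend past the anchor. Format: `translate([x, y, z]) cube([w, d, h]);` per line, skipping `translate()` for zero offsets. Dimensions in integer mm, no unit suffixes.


translate([295, 171, 0]) cube([85, 34, 583]);
translate([1006, 171, 0]) cube([85, 34, 583]);
translate([380, 171, 0]) cube([626, 34, 85]);
translate([380, 171, 498]) cube([626, 34, 85]);


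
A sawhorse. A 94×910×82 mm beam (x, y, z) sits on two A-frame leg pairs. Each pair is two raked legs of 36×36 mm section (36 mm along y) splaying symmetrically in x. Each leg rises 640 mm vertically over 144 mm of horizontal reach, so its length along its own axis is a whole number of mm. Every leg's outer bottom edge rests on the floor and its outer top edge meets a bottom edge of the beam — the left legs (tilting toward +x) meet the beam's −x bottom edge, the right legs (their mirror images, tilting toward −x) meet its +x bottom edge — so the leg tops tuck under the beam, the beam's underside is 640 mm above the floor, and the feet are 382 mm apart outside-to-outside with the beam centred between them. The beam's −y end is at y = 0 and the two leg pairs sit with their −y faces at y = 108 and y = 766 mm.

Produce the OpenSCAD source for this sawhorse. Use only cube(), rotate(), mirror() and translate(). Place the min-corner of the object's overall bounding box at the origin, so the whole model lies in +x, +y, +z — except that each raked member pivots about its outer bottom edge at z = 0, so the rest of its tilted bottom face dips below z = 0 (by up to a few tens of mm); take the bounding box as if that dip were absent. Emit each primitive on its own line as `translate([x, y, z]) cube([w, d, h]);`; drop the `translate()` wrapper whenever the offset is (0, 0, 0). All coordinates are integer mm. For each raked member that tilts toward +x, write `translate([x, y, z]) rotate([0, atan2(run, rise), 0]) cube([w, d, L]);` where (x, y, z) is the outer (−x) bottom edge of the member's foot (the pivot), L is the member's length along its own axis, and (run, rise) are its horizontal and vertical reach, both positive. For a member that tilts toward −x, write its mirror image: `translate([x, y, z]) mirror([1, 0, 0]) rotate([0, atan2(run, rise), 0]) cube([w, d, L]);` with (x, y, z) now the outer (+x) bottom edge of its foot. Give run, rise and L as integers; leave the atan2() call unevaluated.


translate([144, 0, 640]) cube([94, 910, 82]);
translate([0, 108, 0]) rotate([0, atan2(144, 640), 0]) cube([36, 36, 656]);
translate([382, 108, 0]) mirror([1, 0, 0]) rotate([0, atan2(144, 640), 0]) cube([36, 36, 656]);
translate([0, 766, 0]) rotate([0, atan2(144, 640), 0]) cube([36, 36, 656]);
translate([382, 766, 0]) mirror([1, 0, 0]) rotate([0, atan2(144, 640), 0]) cube([36, 36, 656]);


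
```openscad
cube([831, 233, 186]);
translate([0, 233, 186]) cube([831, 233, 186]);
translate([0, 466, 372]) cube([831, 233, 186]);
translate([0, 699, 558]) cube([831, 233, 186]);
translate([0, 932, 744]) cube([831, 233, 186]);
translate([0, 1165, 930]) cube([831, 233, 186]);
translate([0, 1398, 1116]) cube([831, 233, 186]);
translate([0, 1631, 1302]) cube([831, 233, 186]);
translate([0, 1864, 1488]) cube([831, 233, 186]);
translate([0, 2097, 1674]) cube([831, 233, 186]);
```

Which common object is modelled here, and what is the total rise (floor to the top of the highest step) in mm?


A staircase. The total rise is 1860 mm.

10 identical blocks, each offset up and back from the previous — a staircase. Each step is 186 mm tall and there are 10 of them, so the total rise is 10 × 186 = 1860 mm.


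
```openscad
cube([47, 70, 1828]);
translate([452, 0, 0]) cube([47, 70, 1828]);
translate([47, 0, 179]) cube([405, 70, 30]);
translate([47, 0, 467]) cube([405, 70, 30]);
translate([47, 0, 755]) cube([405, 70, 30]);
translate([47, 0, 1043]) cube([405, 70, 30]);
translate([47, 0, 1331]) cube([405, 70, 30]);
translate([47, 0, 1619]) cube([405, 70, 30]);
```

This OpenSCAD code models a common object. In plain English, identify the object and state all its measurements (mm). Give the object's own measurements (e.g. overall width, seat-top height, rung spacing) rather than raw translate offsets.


A straight ladder. Two 47×70 mm vertical rails, 1828 mm tall, stand 499 mm apart (outside-to-outside) with their front faces coplanar on the −y side. 6 rungs, each 70 mm deep and 30 mm tall, span between the inner faces of the rails, front faces flush with the rails. The lowest rung's underside is at z = 179 mm and rungs are spaced 288 mm apart (underside to underside).


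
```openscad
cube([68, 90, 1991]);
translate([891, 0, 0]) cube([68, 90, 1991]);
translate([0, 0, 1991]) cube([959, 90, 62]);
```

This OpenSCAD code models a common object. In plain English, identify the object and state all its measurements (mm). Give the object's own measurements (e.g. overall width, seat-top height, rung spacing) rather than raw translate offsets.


A door frame. The clear opening is 823 mm wide and 1991 mm high. Two 68 mm wide jambs, 90 mm deep, stand either side of the opening from the floor to the top of the opening. A 62 mm thick head sits across the top of both jambs, spanning the full outside width of the frame.


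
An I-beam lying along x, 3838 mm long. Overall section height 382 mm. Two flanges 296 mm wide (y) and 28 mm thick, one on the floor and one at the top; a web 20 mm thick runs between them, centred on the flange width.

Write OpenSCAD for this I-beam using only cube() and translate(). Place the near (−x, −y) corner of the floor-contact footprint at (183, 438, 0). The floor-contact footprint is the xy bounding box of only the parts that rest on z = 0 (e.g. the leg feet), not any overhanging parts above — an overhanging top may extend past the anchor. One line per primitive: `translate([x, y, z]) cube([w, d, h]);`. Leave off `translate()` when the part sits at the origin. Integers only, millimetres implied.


translate([183, 438, 0]) cube([3838, 296, 28]);
translate([183, 576, 28]) cube([3838, 20, 326]);
translate([183, 438, 354]) cube([3838, 296, 28]);


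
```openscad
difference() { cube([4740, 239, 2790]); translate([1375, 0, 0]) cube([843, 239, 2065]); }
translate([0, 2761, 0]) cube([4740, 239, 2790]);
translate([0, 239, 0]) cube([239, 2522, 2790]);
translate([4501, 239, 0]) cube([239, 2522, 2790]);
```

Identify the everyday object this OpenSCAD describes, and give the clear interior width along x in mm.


A single room. The interior width is 4262 mm.

Four walls enclosing a rectangle with a door in the front wall — a room. Outside width 4740 minus two 239 mm walls gives 4262 mm.


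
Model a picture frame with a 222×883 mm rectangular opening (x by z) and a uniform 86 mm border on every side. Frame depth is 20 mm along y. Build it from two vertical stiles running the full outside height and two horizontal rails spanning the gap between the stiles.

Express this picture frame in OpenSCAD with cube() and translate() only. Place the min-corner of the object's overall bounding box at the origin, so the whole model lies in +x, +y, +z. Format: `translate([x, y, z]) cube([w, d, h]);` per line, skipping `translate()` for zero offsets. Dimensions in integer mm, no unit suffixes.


cube([86, 20, 1055]);
translate([308, 0, 0]) cube([86, 20, 1055]);
translate([86, 0, 0]) cube([222, 20, 86]);
translate([86, 0, 969]) cube([222, 20, 86]);


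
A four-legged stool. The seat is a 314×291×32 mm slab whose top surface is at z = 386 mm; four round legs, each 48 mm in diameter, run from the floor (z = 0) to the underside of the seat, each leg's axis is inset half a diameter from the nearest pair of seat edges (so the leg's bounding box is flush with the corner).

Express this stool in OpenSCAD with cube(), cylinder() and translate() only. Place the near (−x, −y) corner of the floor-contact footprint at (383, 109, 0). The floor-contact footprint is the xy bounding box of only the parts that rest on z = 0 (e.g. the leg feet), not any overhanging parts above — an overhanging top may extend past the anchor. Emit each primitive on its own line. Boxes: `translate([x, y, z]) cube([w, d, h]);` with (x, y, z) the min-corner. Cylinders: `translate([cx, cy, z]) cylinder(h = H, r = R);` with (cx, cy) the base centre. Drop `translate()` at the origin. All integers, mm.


translate([383, 109, 354]) cube([314, 291, 32]);
translate([407, 133, 0]) cylinder(h = 354, r = 24);
translate([673, 133, 0]) cylinder(h = 354, r = 24);
translate([407, 376, 0]) cylinder(h = 354, r = 24);
translate([673, 376, 0]) cylinder(h = 354, r = 24);


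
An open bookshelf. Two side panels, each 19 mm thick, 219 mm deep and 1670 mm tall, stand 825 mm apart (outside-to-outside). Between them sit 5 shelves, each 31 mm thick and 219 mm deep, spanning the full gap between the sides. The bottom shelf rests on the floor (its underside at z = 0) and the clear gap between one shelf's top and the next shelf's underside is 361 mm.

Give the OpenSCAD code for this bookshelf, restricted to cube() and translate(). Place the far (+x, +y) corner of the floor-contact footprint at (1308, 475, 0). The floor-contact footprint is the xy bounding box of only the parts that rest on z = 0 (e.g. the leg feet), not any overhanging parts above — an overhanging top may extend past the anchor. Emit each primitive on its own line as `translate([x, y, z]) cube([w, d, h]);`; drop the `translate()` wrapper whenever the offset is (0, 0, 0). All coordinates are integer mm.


translate([483, 256, 0]) cube([19, 219, 1670]);
translate([1289, 256, 0]) cube([19, 219, 1670]);
translate([502, 256, 0]) cube([787, 219, 31]);
translate([502, 256, 392]) cube([787, 219, 31]);
translate([502, 256, 784]) cube([787, 219, 31]);
translate([502, 256, 1176]) cube([787, 219, 31]);
translate([502, 256, 1568]) cube([787, 219, 31]);


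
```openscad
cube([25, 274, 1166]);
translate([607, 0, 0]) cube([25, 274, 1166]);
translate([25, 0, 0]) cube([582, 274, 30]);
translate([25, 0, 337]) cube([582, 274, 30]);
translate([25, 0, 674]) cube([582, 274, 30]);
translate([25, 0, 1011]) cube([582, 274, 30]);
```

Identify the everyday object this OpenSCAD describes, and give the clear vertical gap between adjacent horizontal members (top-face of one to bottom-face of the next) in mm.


A bookshelf. The clear shelf gap is 307 mm.

Two tall side panels with 4 horizontal boards between them — a bookshelf. The first two shelf undersides are at z = 0 and z = 337; with shelf thickness 30, the clear gap is 337 − 0 − 30 = 307 mm.


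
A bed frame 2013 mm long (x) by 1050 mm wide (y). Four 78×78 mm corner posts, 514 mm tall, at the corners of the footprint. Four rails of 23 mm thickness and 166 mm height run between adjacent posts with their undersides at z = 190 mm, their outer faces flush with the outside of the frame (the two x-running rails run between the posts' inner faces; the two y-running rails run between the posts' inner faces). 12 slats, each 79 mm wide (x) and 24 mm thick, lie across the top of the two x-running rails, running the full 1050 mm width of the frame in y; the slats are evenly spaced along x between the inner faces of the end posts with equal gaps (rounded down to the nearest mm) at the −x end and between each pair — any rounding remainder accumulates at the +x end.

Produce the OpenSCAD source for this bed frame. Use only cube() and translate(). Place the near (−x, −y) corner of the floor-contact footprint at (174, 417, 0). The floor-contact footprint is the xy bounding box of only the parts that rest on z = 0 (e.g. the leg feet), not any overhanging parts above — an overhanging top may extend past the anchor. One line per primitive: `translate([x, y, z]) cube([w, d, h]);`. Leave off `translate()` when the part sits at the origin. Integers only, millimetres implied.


translate([174, 417, 0]) cube([78, 78, 514]);
translate([174, 1389, 0]) cube([78, 78, 514]);
translate([2109, 417, 0]) cube([78, 78, 514]);
translate([2109, 1389, 0]) cube([78, 78, 514]);
translate([252, 417, 190]) cube([1857, 23, 166]);
translate([252, 1444, 190]) cube([1857, 23, 166]);
translate([174, 495, 190]) cube([23, 894, 166]);
translate([2164, 495, 190]) cube([23, 894, 166]);
translate([321, 417, 356]) cube([79, 1050, 24]);
translate([469, 417, 356]) cube([79, 1050, 24]);
translate([617, 417, 356]) cube([79, 1050, 24]);
translate([765, 417, 356]) cube([79, 1050, 24]);
translate([913, 417, 356]) cube([79, 1050, 24]);
translate([1061, 417, 356]) cube([79, 1050, 24]);
translate([1209, 417, 356]) cube([79, 1050, 24]);
translate([1357, 417, 356]) cube([79, 1050, 24]);
translate([1505, 417, 356]) cube([79, 1050, 24]);
translate([1653, 417, 356]) cube([79, 1050, 24]);
translate([1801, 417, 356]) cube([79, 1050, 24]);
translate([1949, 417, 356]) cube([79, 1050, 24]);


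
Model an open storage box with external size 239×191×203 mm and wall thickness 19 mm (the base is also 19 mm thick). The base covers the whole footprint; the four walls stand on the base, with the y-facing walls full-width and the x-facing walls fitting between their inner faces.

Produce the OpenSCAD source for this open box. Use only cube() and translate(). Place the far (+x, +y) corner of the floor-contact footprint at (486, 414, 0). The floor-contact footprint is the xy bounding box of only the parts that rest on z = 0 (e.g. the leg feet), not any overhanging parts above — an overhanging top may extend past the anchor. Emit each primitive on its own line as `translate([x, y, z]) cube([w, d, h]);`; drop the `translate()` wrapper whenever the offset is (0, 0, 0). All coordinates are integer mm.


translate([247, 223, 0]) cube([239, 191, 19]);
translate([247, 223, 19]) cube([239, 19, 184]);
translate([247, 395, 19]) cube([239, 19, 184]);
translate([247, 242, 19]) cube([19, 153, 184]);
translate([467, 242, 19]) cube([19, 153, 184]);


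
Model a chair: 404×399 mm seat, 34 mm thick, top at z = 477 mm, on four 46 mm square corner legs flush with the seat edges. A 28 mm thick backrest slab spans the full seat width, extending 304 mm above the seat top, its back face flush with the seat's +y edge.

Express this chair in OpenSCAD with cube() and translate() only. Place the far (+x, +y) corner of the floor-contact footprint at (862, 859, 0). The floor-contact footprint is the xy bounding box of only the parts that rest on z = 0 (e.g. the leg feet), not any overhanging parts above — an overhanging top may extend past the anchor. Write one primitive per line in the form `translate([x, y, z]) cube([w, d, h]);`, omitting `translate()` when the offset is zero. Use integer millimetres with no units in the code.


// leg_h = 477 - 34 = 443
translate([458, 460, 443]) cube([404, 399, 34]);
translate([458, 460, 0]) cube([46, 46, 443]);
translate([816, 460, 0]) cube([46, 46, 443]);
translate([458, 813, 0]) cube([46, 46, 443]);
translate([816, 813, 0]) cube([46, 46, 443]);
translate([458, 831, 477]) cube([404, 28, 304]);
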